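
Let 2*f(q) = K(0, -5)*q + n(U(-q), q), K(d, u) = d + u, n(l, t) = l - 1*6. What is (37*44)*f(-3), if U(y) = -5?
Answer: 3256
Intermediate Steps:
n(l, t) = -6 + l (n(l, t) = l - 6 = -6 + l)
f(q) = -11/2 - 5*q/2 (f(q) = ((0 - 5)*q + (-6 - 5))/2 = (-5*q - 11)/2 = (-11 - 5*q)/2 = -11/2 - 5*q/2)
(37*44)*f(-3) = (37*44)*(-11/2 - 5/2*(-3)) = 1628*(-11/2 + 15/2) = 1628*2 = 3256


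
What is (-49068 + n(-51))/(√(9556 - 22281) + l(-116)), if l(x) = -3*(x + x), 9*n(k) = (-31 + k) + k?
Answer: -102484840/1491423 + 2208725*I*√509/4474269 ≈ -68.716 + 11.137*I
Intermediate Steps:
n(k) = -31/9 + 2*k/9 (n(k) = ((-31 + k) + k)/9 = (-31 + 2*k)/9 = -31/9 + 2*k/9)
l(x) = -6*x
(-49068 + n(-51))/(√(9556 - 22281) + l(-116)) = (-49068 + (-31/9 + (2/9)*(-51)))/(√(9556 - 22281) - 6*(-116)) = (-49068 + (-31/9 - 34/3))/(√(-12725) + 696) = (-49068 - 133/9)/(5*I*√509 + 696) = -441745/(9*(696 + 5*I*√509))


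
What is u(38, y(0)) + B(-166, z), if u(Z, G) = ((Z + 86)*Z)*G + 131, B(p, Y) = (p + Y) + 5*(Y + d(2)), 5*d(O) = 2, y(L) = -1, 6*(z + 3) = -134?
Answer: -4897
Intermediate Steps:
z = -76/3 (z = -3 + (1/6)*(-134) = -3 - 67/3 = -76/3 ≈ -25.333)
d(O) = 2/5 (d(O) = (1/5)*2 = 2/5)
B(p, Y) = 2 + p + 6*Y (B(p, Y) = (p + Y) + 5*(Y + 2/5) = (Y + p) + 5*(2/5 + Y) = (Y + p) + (2 + 5*Y) = 2 + p + 6*Y)
u(Z, G) = 131 + G*Z*(86 + Z) (u(Z, G) = ((86 + Z)*Z)*G + 131 = (Z*(86 + Z))*G + 131 = G*Z*(86 + Z) + 131 = 131 + G*Z*(86 + Z))
u(38, y(0)) + B(-166, z) = (131 - 1*38**2 + 86*(-1)*38) + (2 - 166 + 6*(-76/3)) = (131 - 1*1444 - 3268) + (2 - 166 - 152) = (131 - 1444 - 3268) - 316 = -4581 - 316 = -4897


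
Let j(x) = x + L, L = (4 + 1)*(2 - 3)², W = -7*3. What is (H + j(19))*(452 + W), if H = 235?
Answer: 111629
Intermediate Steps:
W = -21
L = 5 (L = 5*(-1)² = 5*1 = 5)
j(x) = 5 + x (j(x) = x + 5 = 5 + x)
(H + j(19))*(452 + W) = (235 + (5 + 19))*(452 - 21) = (235 + 24)*431 = 259*431 = 111629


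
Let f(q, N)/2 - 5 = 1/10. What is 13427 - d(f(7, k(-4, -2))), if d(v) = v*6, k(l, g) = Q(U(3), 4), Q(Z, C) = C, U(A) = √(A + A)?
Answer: 66829/5 ≈ 13366.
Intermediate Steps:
U(A) = √2*√A (U(A) = √(2*A) = √2*√A)
k(l, g) = 4
f(q, N) = 51/5 (f(q, N) = 10 + 2/10 = 10 + 2*(⅒) = 10 + ⅕ = 51/5)
d(v) = 6*v
13427 - d(f(7, k(-4, -2))) = 13427 - 6*51/5 = 13427 - 1*306/5 = 13427 - 306/5 = 66829/5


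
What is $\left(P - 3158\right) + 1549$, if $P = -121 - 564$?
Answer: $-2294$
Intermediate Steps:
$P = -685$
$\left(P - 3158\right) + 1549 = \left(-685 - 3158\right) + 1549 = -3843 + 1549 = -2294$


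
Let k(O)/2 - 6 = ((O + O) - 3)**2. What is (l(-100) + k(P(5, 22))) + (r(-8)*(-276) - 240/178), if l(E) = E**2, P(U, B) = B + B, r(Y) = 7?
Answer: 2005050/89 ≈ 22529.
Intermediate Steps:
P(U, B) = 2*B
k(O) = 12 + 2*(-3 + 2*O)**2 (k(O) = 12 + 2*((O + O) - 3)**2 = 12 + 2*(2*O - 3)**2 = 12 + 2*(-3 + 2*O)**2)
(l(-100) + k(P(5, 22))) + (r(-8)*(-276) - 240/178) = ((-100)**2 + (12 + 2*(-3 + 2*(2*22))**2)) + (7*(-276) - 240/178) = (10000 + (12 + 2*(-3 + 2*44)**2)) + (-1932 - 240*1/178) = (10000 + (12 + 2*(-3 + 88)**2)) + (-1932 - 120/89) = (10000 + (12 + 2*85**2)) - 172068/89 = (10000 + (12 + 2*7225)) - 172068/89 = (10000 + (12 + 14450)) - 172068/89 = (10000 + 14462) - 172068/89 = 24462 - 172068/89 = 2005050/89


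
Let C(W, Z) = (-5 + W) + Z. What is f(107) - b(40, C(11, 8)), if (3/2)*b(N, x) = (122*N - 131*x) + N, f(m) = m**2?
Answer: 28175/3 ≈ 9391.7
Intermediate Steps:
C(W, Z) = -5 + W + Z
b(N, x) = 82*N - 262*x/3 (b(N, x) = 2*((122*N - 131*x) + N)/3 = 2*((-131*x + 122*N) + N)/3 = 2*(-131*x + 123*N)/3 = 82*N - 262*x/3)
f(107) - b(40, C(11, 8)) = 107**2 - (82*40 - 262*(-5 + 11 + 8)/3) = 11449 - (3280 - 262/3*14) = 11449 - (3280 - 3668/3) = 11449 - 1*6172/3 = 11449 - 6172/3 = 28175/3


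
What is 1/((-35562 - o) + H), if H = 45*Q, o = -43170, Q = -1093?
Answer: -1/41577 ≈ -2.4052e-5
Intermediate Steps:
H = -49185 (H = 45*(-1093) = -49185)
1/((-35562 - o) + H) = 1/((-35562 - 1*(-43170)) - 49185) = 1/((-35562 + 43170) - 49185) = 1/(7608 - 49185) = 1/(-41577) = -1/41577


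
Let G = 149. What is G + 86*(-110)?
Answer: -9311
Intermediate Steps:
G + 86*(-110) = 149 + 86*(-110) = 149 - 9460 = -9311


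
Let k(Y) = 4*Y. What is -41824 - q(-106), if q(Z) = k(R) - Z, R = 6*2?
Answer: -41978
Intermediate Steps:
R = 12
q(Z) = 48 - Z (q(Z) = 4*12 - Z = 48 - Z)
-41824 - q(-106) = -41824 - (48 - 1*(-106)) = -41824 - (48 + 106) = -41824 - 1*154 = -41824 - 154 = -41978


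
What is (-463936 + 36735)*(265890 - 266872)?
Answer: 419511382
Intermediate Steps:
(-463936 + 36735)*(265890 - 266872) = -427201*(-982) = 419511382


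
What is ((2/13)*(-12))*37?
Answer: -888/13 ≈ -68.308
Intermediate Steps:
((2/13)*(-12))*37 = -24/13*37 = -888/13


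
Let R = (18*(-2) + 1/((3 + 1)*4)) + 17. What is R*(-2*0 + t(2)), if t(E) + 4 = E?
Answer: 303/8 ≈ 37.875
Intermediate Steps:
t(E) = -4 + E
R = -303/16 (R = (-36 + 1/(4*4)) + 17 = (-36 + 1/16) + 17 = -575/16 + 17 = -303/16 ≈ -18.938)
R*(-2*0 + t(2)) = -303*(-2*0 + (-4 + 2))/16 = -303*(0 - 2)/16 = -303/16*(-2) = 303/8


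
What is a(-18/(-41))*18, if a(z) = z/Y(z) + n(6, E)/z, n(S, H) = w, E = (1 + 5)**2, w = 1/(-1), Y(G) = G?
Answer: -23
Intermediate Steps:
w = -1 (w = 1*(-1) = -1)
E = 36 (E = 6**2 = 36)
n(S, H) = -1
a(z) = 1 - 1/z (a(z) = z/z - 1/z = 1 - 1/z)
a(-18/(-41))*18 = ((-1 - 18/(-41))/((-18/(-41))))*18 = ((-1 - 18*(-1/41))/((-18*(-1/41))))*18 = ((-1 + 18/41)/(18/41))*18 = ((41/18)*(-23/41))*18 = -23/18*18 = -23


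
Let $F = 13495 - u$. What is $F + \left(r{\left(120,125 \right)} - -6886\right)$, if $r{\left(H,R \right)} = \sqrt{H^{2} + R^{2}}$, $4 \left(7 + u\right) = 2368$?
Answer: $19796 + 5 \sqrt{1201} \approx 19969.0$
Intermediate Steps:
$u = 585$ ($u = -7 + \frac{1}{4} \cdot 2368 = -7 + 592 = 585$)
$F = 12910$ ($F = 13495 - 585 = 12910$)
$F + \left(r{\left(120,125 \right)} - -6886\right) = 12910 + \left(\sqrt{120^{2} + 125^{2}} - -6886\right) = 12910 + \left(\sqrt{14400 + 15625} + 6886\right) = 12910 + \left(\sqrt{30025} + 6886\right) = 12910 + \left(5 \sqrt{1201} + 6886\right) = 12910 + \left(6886 + 5 \sqrt{1201}\right) = 19796 + 5 \sqrt{1201}$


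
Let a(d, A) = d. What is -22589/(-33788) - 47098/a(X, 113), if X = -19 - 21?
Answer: 49757837/42235 ≈ 1178.1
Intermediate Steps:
X = -40
-22589/(-33788) - 47098/a(X, 113) = -22589/(-33788) - 47098/(-40) = -22589*(-1/33788) - 47098*(-1/40) = 22589/33788 + 23549/20 = 49757837/42235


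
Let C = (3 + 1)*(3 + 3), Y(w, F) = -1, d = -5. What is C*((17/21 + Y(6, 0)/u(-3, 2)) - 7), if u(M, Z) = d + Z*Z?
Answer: -872/7 ≈ -124.57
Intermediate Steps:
u(M, Z) = -5 + Z² (u(M, Z) = -5 + Z*Z = -5 + Z²)
C = 24 (C = 4*6 = 24)
C*((17/21 + Y(6, 0)/u(-3, 2)) - 7) = 24*((17/21 - 1/(-5 + 2²)) - 7) = 24*((17*(1/21) - 1/(-5 + 4)) - 7) = 24*((17/21 - 1/(-1)) - 7) = 24*((17/21 - 1*(-1)) - 7) = 24*((17/21 + 1) - 7) = 24*(38/21 - 7) = 24*(-109/21) = -872/7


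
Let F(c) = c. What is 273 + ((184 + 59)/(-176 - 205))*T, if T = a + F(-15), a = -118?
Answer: 45444/127 ≈ 357.83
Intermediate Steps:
T = -133 (T = -118 - 15 = -133)
273 + ((184 + 59)/(-176 - 205))*T = 273 + ((184 + 59)/(-176 - 205))*(-133) = 273 + (243/(-381))*(-133) = 273 + (243*(-1/381))*(-133) = 273 - 81/127*(-133) = 273 + 10773/127 = 45444/127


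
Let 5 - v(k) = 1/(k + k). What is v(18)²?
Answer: 32041/1296 ≈ 24.723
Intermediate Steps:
v(k) = 5 - 1/(2*k) (v(k) = 5 - 1/(k + k) = 5 - 1/(2*k))
v(18)² = (5 - ½/18)² = (5 - ½*1/18)² = (5 - 1/36)² = (179/36)² = 32041/1296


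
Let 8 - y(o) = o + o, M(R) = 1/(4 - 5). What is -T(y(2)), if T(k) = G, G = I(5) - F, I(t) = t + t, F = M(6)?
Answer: -11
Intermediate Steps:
M(R) = -1 (M(R) = 1/(-1) = -1)
F = -1
I(t) = 2*t
y(o) = 8 - 2*o (y(o) = 8 - (o + o) = 8 - 2*o)
G = 11 (G = 2*5 - 1*(-1) = 10 + 1 = 11)
T(k) = 11
-T(y(2)) = -1*11 = -11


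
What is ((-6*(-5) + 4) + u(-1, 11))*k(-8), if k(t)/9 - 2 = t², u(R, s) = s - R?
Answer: 27324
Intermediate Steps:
k(t) = 18 + 9*t²
((-6*(-5) + 4) + u(-1, 11))*k(-8) = ((-6*(-5) + 4) + (11 - 1*(-1)))*(18 + 9*(-8)²) = ((30 + 4) + (11 + 1))*(18 + 9*64) = (34 + 12)*(18 + 576) = 46*594 = 27324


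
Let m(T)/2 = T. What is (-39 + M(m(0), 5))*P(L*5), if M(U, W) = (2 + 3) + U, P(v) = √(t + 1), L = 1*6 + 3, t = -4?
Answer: -34*I*√3 ≈ -58.89*I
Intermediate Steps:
m(T) = 2*T
L = 9 (L = 6 + 3 = 9)
P(v) = I*√3 (P(v) = √(-4 + 1) = √(-3) = I*√3)
M(U, W) = 5 + U
(-39 + M(m(0), 5))*P(L*5) = (-39 + (5 + 2*0))*(I*√3) = (-39 + (5 + 0))*(I*√3) = (-39 + 5)*(I*√3) = -34*I*√3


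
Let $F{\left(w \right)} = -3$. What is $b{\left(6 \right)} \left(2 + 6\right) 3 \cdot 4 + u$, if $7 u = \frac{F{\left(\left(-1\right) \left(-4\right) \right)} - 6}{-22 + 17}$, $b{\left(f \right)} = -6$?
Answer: $- \frac{20151}{35} \approx -575.74$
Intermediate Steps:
$u = \frac{9}{35}$ ($u = \frac{\left(-3 - 6\right) \frac{1}{-22 + 17}}{7} = \frac{\left(-9\right) \frac{1}{-5}}{7} = \frac{\left(-9\right) \left(- \frac{1}{5}\right)}{7} = \frac{1}{7} \cdot \frac{9}{5} = \frac{9}{35} \approx 0.25714$)
$b{\left(6 \right)} \left(2 + 6\right) 3 \cdot 4 + u = - 6 \left(2 + 6\right) 3 \cdot 4 + \frac{9}{35} = - 6 \cdot 8 \cdot 3 \cdot 4 + \frac{9}{35} = - 6 \cdot 24 \cdot 4 + \frac{9}{35} = \left(-6\right) 96 + \frac{9}{35} = -576 + \frac{9}{35} = - \frac{20151}{35}$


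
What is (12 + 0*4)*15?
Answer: 180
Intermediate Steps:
(12 + 0*4)*15 = (12 + 0)*15 = 12*15 = 180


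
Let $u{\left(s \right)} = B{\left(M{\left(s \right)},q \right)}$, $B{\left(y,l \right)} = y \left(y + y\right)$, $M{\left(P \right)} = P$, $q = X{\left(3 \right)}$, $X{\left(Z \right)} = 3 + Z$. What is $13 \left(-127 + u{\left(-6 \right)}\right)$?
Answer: $-715$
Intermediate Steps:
$q = 6$ ($q = 3 + 3 = 6$)
$B{\left(y,l \right)} = 2 y^{2}$ ($B{\left(y,l \right)} = y 2 y = 2 y^{2}$)
$u{\left(s \right)} = 2 s^{2}$
$13 \left(-127 + u{\left(-6 \right)}\right) = 13 \left(-127 + 2 \left(-6\right)^{2}\right) = 13 \left(-127 + 2 \cdot 36\right) = 13 \left(-127 + 72\right) = 13 \left(-55\right) = -715$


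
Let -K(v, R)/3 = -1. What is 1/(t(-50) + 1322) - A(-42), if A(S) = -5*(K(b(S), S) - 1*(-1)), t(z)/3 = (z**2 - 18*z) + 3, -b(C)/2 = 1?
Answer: 230621/11531 ≈ 20.000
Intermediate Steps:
b(C) = -2 (b(C) = -2*1 = -2)
t(z) = 9 - 54*z + 3*z**2 (t(z) = 3*((z**2 - 18*z) + 3) = 3*(3 + z**2 - 18*z) = 9 - 54*z + 3*z**2)
K(v, R) = 3 (K(v, R) = -3*(-1) = 3)
A(S) = -20 (A(S) = -5*(3 - 1*(-1)) = -5*(3 + 1) = -5*4 = -20)
1/(t(-50) + 1322) - A(-42) = 1/((9 - 54*(-50) + 3*(-50)**2) + 1322) - 1*(-20) = 1/((9 + 2700 + 3*2500) + 1322) + 20 = 1/((9 + 2700 + 7500) + 1322) + 20 = 1/(10209 + 1322) + 20 = 1/11531 + 20 = 230621/11531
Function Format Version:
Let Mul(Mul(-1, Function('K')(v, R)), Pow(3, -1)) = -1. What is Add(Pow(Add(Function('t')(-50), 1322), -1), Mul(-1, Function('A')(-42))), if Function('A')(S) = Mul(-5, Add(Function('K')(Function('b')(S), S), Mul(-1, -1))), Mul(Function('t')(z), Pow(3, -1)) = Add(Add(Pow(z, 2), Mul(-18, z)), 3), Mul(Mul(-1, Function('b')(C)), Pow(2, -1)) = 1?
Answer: Rational(230621, 11531) ≈ 20.000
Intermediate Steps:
Function('b')(C) = -2 (Function('b')(C) = Mul(-2, 1) = -2)
Function('t')(z) = Add(9, Mul(-54, z), Mul(3, Pow(z, 2))) (Function('t')(z) = Mul(3, Add(Add(Pow(z, 2), Mul(-18, z)), 3)) = Mul(3, Add(3, Pow(z, 2), Mul(-18, z))) = Add(9, Mul(-54, z), Mul(3, Pow(z, 2))))
Function('K')(v, R) = 3 (Function('K')(v, R) = Mul(-3, -1) = 3)
Function('A')(S) = -20 (Function('A')(S) = Mul(-5, Add(3, Mul(-1, -1))) = Mul(-5, Add(3, 1)) = Mul(-5, 4) = -20)
Add(Pow(Add(Function('t')(-50), 1322), -1), Mul(-1, Function('A')(-42))) = Add(Pow(Add(Add(9, Mul(-54, -50), Mul(3, Pow(-50, 2))), 1322), -1), Mul(-1, -20)) = Add(Pow(Add(Add(9, 2700, Mul(3, 2500)), 1322), -1), 20) = Add(Pow(Add(Add(9, 2700, 7500), 1322), -1), 20) = Add(Pow(Add(10209, 1322), -1), 20) = Add(Pow(11531, -1), 20) = Add(Rational(1, 11531), 20) = Rational(230621, 11531)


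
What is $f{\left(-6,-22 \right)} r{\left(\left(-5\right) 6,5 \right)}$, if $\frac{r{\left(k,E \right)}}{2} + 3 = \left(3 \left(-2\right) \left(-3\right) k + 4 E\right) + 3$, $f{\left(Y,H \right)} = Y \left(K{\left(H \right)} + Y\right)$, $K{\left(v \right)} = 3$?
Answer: $-18720$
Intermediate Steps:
$f{\left(Y,H \right)} = Y \left(3 + Y\right)$
$r{\left(k,E \right)} = 8 E + 36 k$ ($r{\left(k,E \right)} = -6 + 2 \left(\left(3 \left(-2\right) \left(-3\right) k + 4 E\right) + 3\right) = -6 + 2 \left(\left(\left(-6\right) \left(-3\right) k + 4 E\right) + 3\right) = -6 + 2 \left(\left(18 k + 4 E\right) + 3\right) = -6 + 2 \left(\left(4 E + 18 k\right) + 3\right) = -6 + 2 \left(3 + 4 E + 18 k\right) = -6 + \left(6 + 8 E + 36 k\right) = 8 E + 36 k$)
$f{\left(-6,-22 \right)} r{\left(\left(-5\right) 6,5 \right)} = - 6 \left(3 - 6\right) \left(8 \cdot 5 + 36 \left(\left(-5\right) 6\right)\right) = \left(-6\right) \left(-3\right) \left(40 + 36 \left(-30\right)\right) = 18 \left(40 - 1080\right) = 18 \left(-1040\right) = -18720$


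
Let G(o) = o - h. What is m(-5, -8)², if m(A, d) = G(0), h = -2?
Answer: 4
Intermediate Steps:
G(o) = 2 + o (G(o) = o - 1*(-2) = o + 2 = 2 + o)
m(A, d) = 2 (m(A, d) = 2 + 0 = 2)
m(-5, -8)² = 2² = 4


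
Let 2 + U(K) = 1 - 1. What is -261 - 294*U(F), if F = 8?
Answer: 327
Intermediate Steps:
U(K) = -2 (U(K) = -2 + (1 - 1) = -2 + 0 = -2)
-261 - 294*U(F) = -261 - 294*(-2) = -261 + 588 = 327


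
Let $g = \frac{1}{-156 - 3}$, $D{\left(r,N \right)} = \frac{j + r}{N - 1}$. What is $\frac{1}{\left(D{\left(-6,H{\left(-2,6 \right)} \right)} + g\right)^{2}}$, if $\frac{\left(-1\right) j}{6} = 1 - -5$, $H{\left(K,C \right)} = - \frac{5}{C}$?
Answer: $\frac{3059001}{1604563249} \approx 0.0019064$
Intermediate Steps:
$j = -36$ ($j = - 6 \left(1 - -5\right) = - 6 \left(1 + 5\right) = \left(-6\right) 6 = -36$)
$D{\left(r,N \right)} = \frac{-36 + r}{-1 + N}$ ($D{\left(r,N \right)} = \frac{-36 + r}{N - 1} = \frac{-36 + r}{-1 + N}$)
$g = - \frac{1}{159}$ ($g = \frac{1}{-159} = - \frac{1}{159} \approx -0.0062893$)
$\frac{1}{\left(D{\left(-6,H{\left(-2,6 \right)} \right)} + g\right)^{2}} = \frac{1}{\left(\frac{-36 - 6}{-1 - \frac{5}{6}} - \frac{1}{159}\right)^{2}} = \frac{1}{\left(\frac{1}{-1 - \frac{5}{6}} \left(-42\right) - \frac{1}{159}\right)^{2}} = \frac{1}{\left(\frac{1}{- \frac{11}{6}} \left(-42\right) - \frac{1}{159}\right)^{2}} = \frac{1}{\left(\left(- \frac{6}{11}\right) \left(-42\right) - \frac{1}{159}\right)^{2}} = \frac{1}{\left(\frac{252}{11} - \frac{1}{159}\right)^{2}} = \frac{1}{\left(\frac{40057}{1749}\right)^{2}} = \frac{1}{\frac{1604563249}{3059001}} = \frac{3059001}{1604563249}$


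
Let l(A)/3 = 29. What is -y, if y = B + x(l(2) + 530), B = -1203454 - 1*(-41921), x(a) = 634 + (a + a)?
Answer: 1159665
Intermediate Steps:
l(A) = 87 (l(A) = 3*29 = 87)
x(a) = 634 + 2*a
B = -1161533 (B = -1203454 + 41921 = -1161533)
y = -1159665 (y = -1161533 + (634 + 2*(87 + 530)) = -1161533 + (634 + 2*617) = -1161533 + (634 + 1234) = -1161533 + 1868 = -1159665)
-y = -1*(-1159665) = 1159665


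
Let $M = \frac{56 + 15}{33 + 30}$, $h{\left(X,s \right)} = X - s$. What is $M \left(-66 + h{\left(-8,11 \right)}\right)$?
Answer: $- \frac{6035}{63} \approx -95.794$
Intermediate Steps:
$M = \frac{71}{63} \approx 1.127$
$M \left(-66 + h{\left(-8,11 \right)}\right) = \frac{71 \left(-66 - 19\right)}{63} = \frac{71}{63} \left(-85\right) = - \frac{6035}{63}$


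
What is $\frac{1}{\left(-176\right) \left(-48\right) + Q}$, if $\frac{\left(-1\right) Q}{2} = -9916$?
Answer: $\frac{1}{28280} \approx 3.5361 \cdot 10^{-5}$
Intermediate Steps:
$Q = 19832$ ($Q = \left(-2\right) \left(-9916\right) = 19832$)
$\frac{1}{\left(-176\right) \left(-48\right) + Q} = \frac{1}{\left(-176\right) \left(-48\right) + 19832} = \frac{1}{8448 + 19832} = \frac{1}{28280}$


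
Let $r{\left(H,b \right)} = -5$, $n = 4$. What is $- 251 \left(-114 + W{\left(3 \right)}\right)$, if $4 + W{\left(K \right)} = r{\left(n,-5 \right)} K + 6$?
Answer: $31877$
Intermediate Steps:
$W{\left(K \right)} = 2 - 5 K$ ($W{\left(K \right)} = -4 - \left(-6 + 5 K\right) = 2 - 5 K$)
$- 251 \left(-114 + W{\left(3 \right)}\right) = - 251 \left(-114 + \left(2 - 15\right)\right) = - 251 \left(-114 - 13\right) = \left(-251\right) \left(-127\right) = 31877$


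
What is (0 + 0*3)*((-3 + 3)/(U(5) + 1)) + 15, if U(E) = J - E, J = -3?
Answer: 15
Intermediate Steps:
U(E) = -3 - E
(0 + 0*3)*((-3 + 3)/(U(5) + 1)) + 15 = (0 + 0*3)*((-3 + 3)/((-3 - 1*5) + 1)) + 15 = (0 + 0)*(0/((-3 - 5) + 1)) + 15 = 0*(0/(-8 + 1)) + 15 = 0*(0/(-7)) + 15 = 0*(0*(-1/7)) + 15 = 0*0 + 15 = 0 + 15 = 15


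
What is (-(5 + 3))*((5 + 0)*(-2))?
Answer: 80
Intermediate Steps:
(-(5 + 3))*((5 + 0)*(-2)) = (-8)*(5*(-2)) = -1*8*(-10) = -8*(-10) = 80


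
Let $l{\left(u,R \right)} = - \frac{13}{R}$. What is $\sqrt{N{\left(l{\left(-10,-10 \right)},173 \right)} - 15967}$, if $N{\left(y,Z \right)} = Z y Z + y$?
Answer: $\sqrt{22942} \approx 151.47$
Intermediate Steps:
$N{\left(y,Z \right)} = y + y Z^{2}$ ($N{\left(y,Z \right)} = y Z^{2} + y = y + y Z^{2}$)
$\sqrt{N{\left(l{\left(-10,-10 \right)},173 \right)} - 15967} = \sqrt{- \frac{13}{-10} \left(1 + 173^{2}\right) - 15967} = \sqrt{\left(-13\right) \left(- \frac{1}{10}\right) \left(1 + 29929\right) - 15967} = \sqrt{\frac{13}{10} \cdot 29930 - 15967} = \sqrt{38909 - 15967} = \sqrt{22942}$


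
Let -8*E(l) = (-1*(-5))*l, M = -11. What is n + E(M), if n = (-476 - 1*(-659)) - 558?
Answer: -2945/8 ≈ -368.13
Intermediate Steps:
E(l) = -5*l/8 (E(l) = -(-1*(-5))*l/8 = -5*l/8)
n = -375 (n = (-476 + 659) - 558 = 183 - 558 = -375)
n + E(M) = -375 - 5/8*(-11) = -375 + 55/8 = -2945/8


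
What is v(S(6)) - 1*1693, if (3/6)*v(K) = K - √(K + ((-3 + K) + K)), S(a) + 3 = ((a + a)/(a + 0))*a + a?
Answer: -1663 - 2*√42 ≈ -1676.0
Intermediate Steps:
S(a) = -3 + 3*a (S(a) = -3 + (((a + a)/(a + 0))*a + a) = -3 + (((2*a)/a)*a + a) = -3 + (2*a + a) = -3 + 3*a)
v(K) = -2*√(-3 + 3*K) + 2*K (v(K) = 2*(K - √(K + ((-3 + K) + K))) = 2*(K - √(K + (-3 + 2*K))) = 2*(K - √(-3 + 3*K)) = -2*√(-3 + 3*K) + 2*K)
v(S(6)) - 1*1693 = (-2*√(-3 + 3*(-3 + 3*6)) + 2*(-3 + 3*6)) - 1*1693 = (-2*√(-3 + 3*(-3 + 18)) + 2*(-3 + 18)) - 1693 = (-2*√(-3 + 3*15) + 2*15) - 1693 = (-2*√(-3 + 45) + 30) - 1693 = (-2*√42 + 30) - 1693 = (30 - 2*√42) - 1693 = -1663 - 2*√42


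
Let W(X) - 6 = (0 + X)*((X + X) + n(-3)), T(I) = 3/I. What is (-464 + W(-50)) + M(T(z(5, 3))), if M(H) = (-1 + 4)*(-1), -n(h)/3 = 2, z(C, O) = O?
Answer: 4839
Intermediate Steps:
n(h) = -6 (n(h) = -3*2 = -6)
M(H) = -3 (M(H) = 3*(-1) = -3)
W(X) = 6 + X*(-6 + 2*X) (W(X) = 6 + (0 + X)*((X + X) - 6) = 6 + X*(2*X - 6) = 6 + X*(-6 + 2*X))
(-464 + W(-50)) + M(T(z(5, 3))) = (-464 + (6 - 6*(-50) + 2*(-50)**2)) - 3 = (-464 + (6 + 300 + 2*2500)) - 3 = (-464 + (6 + 300 + 5000)) - 3 = (-464 + 5306) - 3 = 4842 - 3 = 4839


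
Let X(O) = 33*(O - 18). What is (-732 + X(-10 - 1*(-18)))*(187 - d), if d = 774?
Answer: 623394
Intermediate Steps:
X(O) = -594 + 33*O (X(O) = 33*(-18 + O) = -594 + 33*O)
(-732 + X(-10 - 1*(-18)))*(187 - d) = (-732 + (-594 + 33*(-10 - 1*(-18))))*(187 - 1*774) = (-732 + (-594 + 33*(-10 + 18)))*(187 - 774) = (-732 + (-594 + 33*8))*(-587) = (-732 + (-594 + 264))*(-587) = (-732 - 330)*(-587) = -1062*(-587) = 623394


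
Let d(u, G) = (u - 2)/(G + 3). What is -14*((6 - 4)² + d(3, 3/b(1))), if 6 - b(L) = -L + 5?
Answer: -532/9 ≈ -59.111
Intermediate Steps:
b(L) = 1 + L (b(L) = 6 - (-L + 5) = 6 - (5 - L) = 6 + (-5 + L) = 1 + L)
d(u, G) = (-2 + u)/(3 + G)
-14*((6 - 4)² + d(3, 3/b(1))) = -14*((6 - 4)² + (-2 + 3)/(3 + 3/(1 + 1))) = -14*(2² + 1/(3 + 3/2)) = -14*(4 + 1/(3 + 3*(½))) = -14*(4 + 1/(3 + 3/2)) = -14*(4 + 1/(9/2)) = -14*(4 + (2/9)*1) = -14*(4 + 2/9) = -14*38/9 = -532/9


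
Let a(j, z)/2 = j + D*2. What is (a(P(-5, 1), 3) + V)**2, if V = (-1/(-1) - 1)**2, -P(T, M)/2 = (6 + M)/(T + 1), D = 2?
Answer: 225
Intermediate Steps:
P(T, M) = -2*(6 + M)/(1 + T) (P(T, M) = -2*(6 + M)/(T + 1) = -2*(6 + M)/(1 + T))
a(j, z) = 8 + 2*j (a(j, z) = 2*(j + 2*2) = 2*(j + 4) = 2*(4 + j) = 8 + 2*j)
V = 0 (V = (-1*(-1) - 1)**2 = (1 - 1)**2 = 0**2 = 0)
(a(P(-5, 1), 3) + V)**2 = ((8 + 2*(2*(-6 - 1*1)/(1 - 5))) + 0)**2 = ((8 + 2*(2*(-6 - 1)/(-4))) + 0)**2 = ((8 + 2*(2*(-1/4)*(-7))) + 0)**2 = ((8 + 2*(7/2)) + 0)**2 = ((8 + 7) + 0)**2 = (15 + 0)**2 = 15**2 = 225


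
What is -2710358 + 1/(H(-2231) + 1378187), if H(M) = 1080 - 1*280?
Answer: -3737548447345/1378987 ≈ -2.7104e+6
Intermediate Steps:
H(M) = 800 (H(M) = 1080 - 280 = 800)
-2710358 + 1/(H(-2231) + 1378187) = -2710358 + 1/(800 + 1378187) = -2710358 + 1/1378987 = -3737548447345/1378987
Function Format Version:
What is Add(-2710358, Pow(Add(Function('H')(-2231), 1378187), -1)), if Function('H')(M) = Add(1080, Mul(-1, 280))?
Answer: Rational(-3737548447345, 1378987) ≈ -2.7104e+6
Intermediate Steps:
Function('H')(M) = 800 (Function('H')(M) = Add(1080, -280) = 800)
Add(-2710358, Pow(Add(Function('H')(-2231), 1378187), -1)) = Add(-2710358, Pow(Add(800, 1378187), -1)) = Add(-2710358, Pow(1378987, -1)) = Add(-2710358, Rational(1, 1378987)) = Rational(-3737548447345, 1378987)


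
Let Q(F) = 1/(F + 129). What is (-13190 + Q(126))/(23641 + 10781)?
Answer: -3363449/8777610 ≈ -0.38318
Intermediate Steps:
Q(F) = 1/(129 + F)
(-13190 + Q(126))/(23641 + 10781) = (-13190 + 1/(129 + 126))/(23641 + 10781) = (-13190 + 1/255)/34422 = (-13190 + 1/255)*(1/34422) = -3363449/255*1/34422 = -3363449/8777610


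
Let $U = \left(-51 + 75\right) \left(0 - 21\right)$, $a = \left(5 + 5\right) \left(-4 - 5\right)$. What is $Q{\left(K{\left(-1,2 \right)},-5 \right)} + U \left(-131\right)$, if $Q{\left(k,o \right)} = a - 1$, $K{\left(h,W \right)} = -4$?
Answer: $65933$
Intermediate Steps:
$a = -90$ ($a = 10 \left(-9\right) = -90$)
$Q{\left(k,o \right)} = -91$ ($Q{\left(k,o \right)} = -90 - 1 = -91$)
$U = -504$ ($U = 24 \left(-21\right) = -504$)
$Q{\left(K{\left(-1,2 \right)},-5 \right)} + U \left(-131\right) = -91 - -66024 = -91 + 66024 = 65933$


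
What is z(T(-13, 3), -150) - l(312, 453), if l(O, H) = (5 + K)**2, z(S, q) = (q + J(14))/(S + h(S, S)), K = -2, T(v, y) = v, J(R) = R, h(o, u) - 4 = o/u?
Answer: 8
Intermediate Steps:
h(o, u) = 4 + o/u
z(S, q) = (14 + q)/(5 + S) (z(S, q) = (q + 14)/(S + (4 + S/S)) = (14 + q)/(S + (4 + 1)) = (14 + q)/(S + 5) = (14 + q)/(5 + S))
l(O, H) = 9 (l(O, H) = (5 - 2)**2 = 3**2 = 9)
z(T(-13, 3), -150) - l(312, 453) = (14 - 150)/(5 - 13) - 1*9 = -136/(-8) - 9 = -1/8*(-136) - 9 = 17 - 9 = 8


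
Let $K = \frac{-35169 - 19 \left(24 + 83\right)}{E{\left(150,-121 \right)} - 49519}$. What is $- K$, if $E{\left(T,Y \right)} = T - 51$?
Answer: $- \frac{18601}{24710} \approx -0.75277$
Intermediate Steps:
$E{\left(T,Y \right)} = -51 + T$
$K = \frac{18601}{24710}$ ($K = \frac{-35169 - 19 \left(24 + 83\right)}{\left(-51 + 150\right) - 49519} = \frac{-35169 - 2033}{99 - 49519} = \frac{-35169 - 2033}{-49420} = \left(-37202\right) \left(- \frac{1}{49420}\right) = \frac{18601}{24710} \approx 0.75277$)
$- K = \left(-1\right) \frac{18601}{24710} = - \frac{18601}{24710}$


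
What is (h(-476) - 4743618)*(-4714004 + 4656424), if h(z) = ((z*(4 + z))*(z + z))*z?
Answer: -5861979261047080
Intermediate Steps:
h(z) = 2*z³*(4 + z) (h(z) = ((z*(4 + z))*(2*z))*z = (2*z²*(4 + z))*z = 2*z³*(4 + z))
(h(-476) - 4743618)*(-4714004 + 4656424) = (2*(-476)³*(4 - 476) - 4743618)*(-4714004 + 4656424) = (2*(-107850176)*(-472) - 4743618)*(-57580) = (101810566144 - 4743618)*(-57580) = 101805822526*(-57580) = -5861979261047080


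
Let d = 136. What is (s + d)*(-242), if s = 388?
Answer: -126808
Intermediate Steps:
(s + d)*(-242) = (388 + 136)*(-242) = 524*(-242) = -126808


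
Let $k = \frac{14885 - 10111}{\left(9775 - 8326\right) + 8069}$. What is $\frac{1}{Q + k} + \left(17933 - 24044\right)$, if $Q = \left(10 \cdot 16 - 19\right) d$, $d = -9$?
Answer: $- \frac{36890791783}{6036784} \approx -6111.0$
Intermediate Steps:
$Q = -1269$ ($Q = \left(10 \cdot 16 - 19\right) \left(-9\right) = \left(160 - 19\right) \left(-9\right) = 141 \left(-9\right) = -1269$)
$k = \frac{2387}{4759}$ ($k = \frac{4774}{\left(9775 - 8326\right) + 8069} = \frac{4774}{1449 + 8069} = \frac{4774}{9518} = 4774 \cdot \frac{1}{9518} = \frac{2387}{4759} \approx 0.50158$)
$\frac{1}{Q + k} + \left(17933 - 24044\right) = \frac{1}{-1269 + \frac{2387}{4759}} + \left(17933 - 24044\right) = \frac{1}{- \frac{6036784}{4759}} - 6111 = - \frac{4759}{6036784} - 6111 = - \frac{36890791783}{6036784}$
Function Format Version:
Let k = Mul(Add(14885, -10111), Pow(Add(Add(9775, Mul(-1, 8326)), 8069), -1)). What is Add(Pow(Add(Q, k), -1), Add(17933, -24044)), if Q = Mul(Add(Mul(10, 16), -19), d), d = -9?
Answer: Rational(-36890791783, 6036784) ≈ -6111.0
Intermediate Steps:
Q = -1269 (Q = Mul(Add(Mul(10, 16), -19), -9) = Mul(Add(160, -19), -9) = Mul(141, -9) = -1269)
k = Rational(2387, 4759) (k = Mul(4774, Pow(Add(Add(9775, -8326), 8069), -1)) = Mul(4774, Pow(Add(1449, 8069), -1)) = Mul(4774, Pow(9518, -1)) = Mul(4774, Rational(1, 9518)) = Rational(2387, 4759) ≈ 0.50158)
Add(Pow(Add(Q, k), -1), Add(17933, -24044)) = Add(Pow(Add(-1269, Rational(2387, 4759)), -1), Add(17933, -24044)) = Add(Pow(Rational(-6036784, 4759), -1), -6111) = Add(Rational(-4759, 6036784), -6111) = Rational(-36890791783, 6036784)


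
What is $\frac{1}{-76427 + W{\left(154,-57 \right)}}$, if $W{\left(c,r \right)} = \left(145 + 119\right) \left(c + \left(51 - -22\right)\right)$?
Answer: $- \frac{1}{16499} \approx -6.061 \cdot 10^{-5}$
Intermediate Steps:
$W{\left(c,r \right)} = 19272 + 264 c$ ($W{\left(c,r \right)} = 264 \left(c + \left(51 + 22\right)\right) = 264 \left(c + 73\right) = 264 \left(73 + c\right) = 19272 + 264 c$)
$\frac{1}{-76427 + W{\left(154,-57 \right)}} = \frac{1}{-76427 + \left(19272 + 264 \cdot 154\right)} = \frac{1}{-76427 + \left(19272 + 40656\right)} = \frac{1}{-76427 + 59928} = \frac{1}{-16499} = - \frac{1}{16499}$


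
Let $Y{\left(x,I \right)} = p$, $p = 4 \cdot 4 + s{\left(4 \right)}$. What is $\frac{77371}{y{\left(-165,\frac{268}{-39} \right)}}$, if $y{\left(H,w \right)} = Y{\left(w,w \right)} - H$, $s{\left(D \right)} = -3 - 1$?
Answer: $\frac{77371}{177} \approx 437.12$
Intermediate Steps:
$s{\left(D \right)} = -4$
$p = 12$ ($p = 4 \cdot 4 - 4 = 16 - 4 = 12$)
$Y{\left(x,I \right)} = 12$
$y{\left(H,w \right)} = 12 - H$
$\frac{77371}{y{\left(-165,\frac{268}{-39} \right)}} = \frac{77371}{12 - -165} = \frac{77371}{12 + 165} = \frac{77371}{177}$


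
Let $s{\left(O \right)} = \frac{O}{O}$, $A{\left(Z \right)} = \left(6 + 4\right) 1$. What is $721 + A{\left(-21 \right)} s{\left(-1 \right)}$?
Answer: $731$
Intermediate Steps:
$A{\left(Z \right)} = 10$ ($A{\left(Z \right)} = 10 \cdot 1 = 10$)
$s{\left(O \right)} = 1$
$721 + A{\left(-21 \right)} s{\left(-1 \right)} = 721 + 10 \cdot 1 = 721 + 10 = 731$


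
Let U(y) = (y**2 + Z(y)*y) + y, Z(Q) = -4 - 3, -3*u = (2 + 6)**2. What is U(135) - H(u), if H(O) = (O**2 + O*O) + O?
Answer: 148735/9 ≈ 16526.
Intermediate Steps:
u = -64/3 (u = -(2 + 6)**2/3 = -1/3*8**2 = -1/3*64 = -64/3 ≈ -21.333)
Z(Q) = -7
H(O) = O + 2*O**2 (H(O) = (O**2 + O**2) + O = 2*O**2 + O = O + 2*O**2)
U(y) = y**2 - 6*y (U(y) = (y**2 - 7*y) + y = y**2 - 6*y)
U(135) - H(u) = 135*(-6 + 135) - (-64)*(1 + 2*(-64/3))/3 = 135*129 - (-64)*(1 - 128/3)/3 = 17415 - (-64)*(-125)/(3*3) = 17415 - 1*8000/9 = 17415 - 8000/9 = 148735/9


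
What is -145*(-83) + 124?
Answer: 12159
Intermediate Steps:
-145*(-83) + 124 = 12035 + 124 = 12159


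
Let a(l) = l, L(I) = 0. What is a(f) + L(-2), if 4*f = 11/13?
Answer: 11/52 ≈ 0.21154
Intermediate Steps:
f = 11/52 (f = (11/13)/4 = (11*(1/13))/4 = (¼)*(11/13) = 11/52 ≈ 0.21154)
a(f) + L(-2) = 11/52 + 0 = 11/52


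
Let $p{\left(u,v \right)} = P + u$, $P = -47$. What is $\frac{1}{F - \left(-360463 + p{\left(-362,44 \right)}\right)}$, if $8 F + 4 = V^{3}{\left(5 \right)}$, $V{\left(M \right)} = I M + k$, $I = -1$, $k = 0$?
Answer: $\frac{8}{2886847} \approx 2.7712 \cdot 10^{-6}$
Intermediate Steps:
$p{\left(u,v \right)} = -47 + u$
$V{\left(M \right)} = - M$ ($V{\left(M \right)} = - M + 0 = - M$)
$F = - \frac{129}{8}$ ($F = - \frac{1}{2} + \frac{\left(\left(-1\right) 5\right)^{3}}{8} = - \frac{1}{2} + \frac{\left(-5\right)^{3}}{8} = - \frac{1}{2} + \frac{1}{8} \left(-125\right) = - \frac{1}{2} - \frac{125}{8} = - \frac{129}{8} \approx -16.125$)
$\frac{1}{F - \left(-360463 + p{\left(-362,44 \right)}\right)} = \frac{1}{- \frac{129}{8} + \left(360463 - \left(-47 - 362\right)\right)} = \frac{1}{- \frac{129}{8} + \left(360463 - -409\right)} = \frac{1}{- \frac{129}{8} + \left(360463 + 409\right)} = \frac{1}{- \frac{129}{8} + 360872} = \frac{1}{\frac{2886847}{8}} = \frac{8}{2886847}$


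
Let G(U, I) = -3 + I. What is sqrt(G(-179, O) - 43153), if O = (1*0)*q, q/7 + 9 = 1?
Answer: 2*I*sqrt(10789) ≈ 207.74*I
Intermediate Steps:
q = -56 (q = -63 + 7*1 = -63 + 7 = -56)
O = 0 (O = (1*0)*(-56) = 0*(-56) = 0)
sqrt(G(-179, O) - 43153) = sqrt((-3 + 0) - 43153) = sqrt(-3 - 43153) = sqrt(-43156) = 2*I*sqrt(10789)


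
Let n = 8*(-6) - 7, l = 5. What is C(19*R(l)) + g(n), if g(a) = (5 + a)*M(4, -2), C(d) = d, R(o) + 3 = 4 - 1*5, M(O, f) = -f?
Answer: -176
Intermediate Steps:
n = -55 (n = -48 - 7 = -55)
R(o) = -4 (R(o) = -3 + (4 - 1*5) = -3 + (4 - 5) = -3 - 1 = -4)
g(a) = 10 + 2*a (g(a) = (5 + a)*(-1*(-2)) = (5 + a)*2 = 10 + 2*a)
C(19*R(l)) + g(n) = 19*(-4) + (10 + 2*(-55)) = -76 + (10 - 110) = -76 - 100 = -176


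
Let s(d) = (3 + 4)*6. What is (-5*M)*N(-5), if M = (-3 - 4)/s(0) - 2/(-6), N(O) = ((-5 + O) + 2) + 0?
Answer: 20/3 ≈ 6.6667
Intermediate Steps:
s(d) = 42 (s(d) = 7*6 = 42)
N(O) = -3 + O (N(O) = (-3 + O) + 0 = -3 + O)
M = 1/6 (M = (-3 - 4)/42 - 2/(-6) = -7*1/42 - 2*(-1/6) = -1/6 + 1/3 = 1/6 ≈ 0.16667)
(-5*M)*N(-5) = (-5*1/6)*(-3 - 5) = -5/6*(-8) = 20/3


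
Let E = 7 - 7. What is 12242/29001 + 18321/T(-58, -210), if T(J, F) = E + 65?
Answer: 532123051/1885065 ≈ 282.28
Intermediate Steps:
E = 0
T(J, F) = 65 (T(J, F) = 0 + 65 = 65)
12242/29001 + 18321/T(-58, -210) = 12242/29001 + 18321/65 = 532123051/1885065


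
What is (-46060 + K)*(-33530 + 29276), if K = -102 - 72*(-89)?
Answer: 169113516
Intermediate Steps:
K = 6306 (K = -102 + 6408 = 6306)
(-46060 + K)*(-33530 + 29276) = (-46060 + 6306)*(-33530 + 29276) = -39754*(-4254) = 169113516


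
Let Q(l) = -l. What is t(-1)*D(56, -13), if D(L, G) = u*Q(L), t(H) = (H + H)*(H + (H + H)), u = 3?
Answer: -1008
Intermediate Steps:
t(H) = 6*H² (t(H) = (2*H)*(H + 2*H) = (2*H)*(3*H) = 6*H²)
D(L, G) = -3*L (D(L, G) = 3*(-L) = -3*L)
t(-1)*D(56, -13) = (6*(-1)²)*(-3*56) = (6*1)*(-168) = 6*(-168) = -1008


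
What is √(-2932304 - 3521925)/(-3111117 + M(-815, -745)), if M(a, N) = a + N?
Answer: -I*√6454229/3112677 ≈ -0.00081618*I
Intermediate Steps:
M(a, N) = N + a
√(-2932304 - 3521925)/(-3111117 + M(-815, -745)) = √(-2932304 - 3521925)/(-3111117 + (-745 - 815)) = √(-6454229)/(-3111117 - 1560) = (I*√6454229)/(-3112677) = (I*√6454229)*(-1/3112677) = -I*√6454229/3112677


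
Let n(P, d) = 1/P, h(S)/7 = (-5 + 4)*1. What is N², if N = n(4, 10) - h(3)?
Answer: 841/16 ≈ 52.563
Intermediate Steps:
h(S) = -7 (h(S) = 7*((-5 + 4)*1) = 7*(-1*1) = 7*(-1) = -7)
N = 29/4 (N = 1/4 - 1*(-7) = ¼ + 7 = 29/4 ≈ 7.2500)
N² = (29/4)² = 841/16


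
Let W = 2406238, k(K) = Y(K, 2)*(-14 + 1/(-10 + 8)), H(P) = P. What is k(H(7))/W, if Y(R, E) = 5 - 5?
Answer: 0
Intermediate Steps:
Y(R, E) = 0
k(K) = 0 (k(K) = 0*(-14 + 1/(-10 + 8)) = 0*(-14 + 1/(-2)) = 0*(-14 - 1/2) = 0*(-29/2) = 0)
k(H(7))/W = 0/2406238 = 0*(1/2406238) = 0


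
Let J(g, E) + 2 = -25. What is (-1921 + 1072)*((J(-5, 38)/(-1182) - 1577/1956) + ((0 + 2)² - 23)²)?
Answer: -39281244755/128444 ≈ -3.0582e+5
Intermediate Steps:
J(g, E) = -27 (J(g, E) = -2 - 25 = -27)
(-1921 + 1072)*((J(-5, 38)/(-1182) - 1577/1956) + ((0 + 2)² - 23)²) = (-1921 + 1072)*((-27/(-1182) - 1577/1956) + ((0 + 2)² - 23)²) = -849*((-27*(-1/1182) - 1577*1/1956) + (2² - 23)²) = -849*((9/394 - 1577/1956) + (4 - 23)²) = -849*(-301867/385332 + (-19)²) = -849*(-301867/385332 + 361) = -849*138802985/385332 = -39281244755/128444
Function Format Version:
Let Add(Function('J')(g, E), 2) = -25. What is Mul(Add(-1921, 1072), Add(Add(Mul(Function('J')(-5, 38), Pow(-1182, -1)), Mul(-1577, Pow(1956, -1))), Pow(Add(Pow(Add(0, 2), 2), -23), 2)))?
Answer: Rational(-39281244755, 128444) ≈ -3.0582e+5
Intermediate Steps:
Function('J')(g, E) = -27 (Function('J')(g, E) = Add(-2, -25) = -27)
Mul(Add(-1921, 1072), Add(Add(Mul(Function('J')(-5, 38), Pow(-1182, -1)), Mul(-1577, Pow(1956, -1))), Pow(Add(Pow(Add(0, 2), 2), -23), 2))) = Mul(Add(-1921, 1072), Add(Add(Mul(-27, Pow(-1182, -1)), Mul(-1577, Pow(1956, -1))), Pow(Add(Pow(Add(0, 2), 2), -23), 2))) = Mul(-849, Add(Add(Mul(-27, Rational(-1, 1182)), Mul(-1577, Rational(1, 1956))), Pow(Add(Pow(2, 2), -23), 2))) = Mul(-849, Add(Add(Rational(9, 394), Rational(-1577, 1956)), Pow(Add(4, -23), 2))) = Mul(-849, Add(Rational(-301867, 385332), Pow(-19, 2))) = Mul(-849, Add(Rational(-301867, 385332), 361)) = Mul(-849, Rational(138802985, 385332)) = Rational(-39281244755, 128444)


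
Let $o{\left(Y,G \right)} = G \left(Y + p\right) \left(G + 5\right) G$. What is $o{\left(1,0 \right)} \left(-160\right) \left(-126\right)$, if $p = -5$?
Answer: $0$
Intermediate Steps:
$o{\left(Y,G \right)} = G^{2} \left(-5 + Y\right) \left(5 + G\right)$ ($o{\left(Y,G \right)} = G \left(Y - 5\right) \left(G + 5\right) G = G \left(-5 + Y\right) \left(5 + G\right) G = G^{2} \left(-5 + Y\right) \left(5 + G\right)$)
$o{\left(1,0 \right)} \left(-160\right) \left(-126\right) = 0^{2} \left(-25 - 0 + 5 \cdot 1 + 0 \cdot 1\right) \left(-160\right) \left(-126\right) = 0 \left(-25 + 0 + 5 + 0\right) \left(-160\right) \left(-126\right) = 0 \left(-20\right) \left(-160\right) \left(-126\right) = 0 \left(-160\right) \left(-126\right) = 0 \left(-126\right) = 0$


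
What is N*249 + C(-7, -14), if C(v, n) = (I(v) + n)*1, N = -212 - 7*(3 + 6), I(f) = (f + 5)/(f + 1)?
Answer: -205466/3 ≈ -68489.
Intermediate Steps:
I(f) = (5 + f)/(1 + f)
N = -275 (N = -212 - 7*9 = -212 - 1*63 = -212 - 63 = -275)
C(v, n) = n + (5 + v)/(1 + v) (C(v, n) = ((5 + v)/(1 + v) + n)*1 = (n + (5 + v)/(1 + v))*1 = n + (5 + v)/(1 + v))
N*249 + C(-7, -14) = -275*249 + (5 - 7 - 14*(1 - 7))/(1 - 7) = -68475 + (5 - 7 - 14*(-6))/(-6) = -68475 - (5 - 7 + 84)/6 = -68475 - 1/6*82 = -68475 - 41/3 = -205466/3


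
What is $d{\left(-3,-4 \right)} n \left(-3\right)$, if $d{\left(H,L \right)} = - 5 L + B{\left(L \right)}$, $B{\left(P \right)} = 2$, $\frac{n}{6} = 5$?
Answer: $-1980$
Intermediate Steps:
$n = 30$ ($n = 6 \cdot 5 = 30$)
$d{\left(H,L \right)} = 2 - 5 L$ ($d{\left(H,L \right)} = - 5 L + 2 = 2 - 5 L$)
$d{\left(-3,-4 \right)} n \left(-3\right) = \left(2 - -20\right) 30 \left(-3\right) = \left(2 + 20\right) 30 \left(-3\right) = 22 \cdot 30 \left(-3\right) = 660 \left(-3\right) = -1980$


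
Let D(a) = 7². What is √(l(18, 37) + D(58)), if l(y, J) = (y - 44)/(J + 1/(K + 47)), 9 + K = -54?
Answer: √16868913/591 ≈ 6.9495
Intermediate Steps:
K = -63 (K = -9 - 54 = -63)
l(y, J) = (-44 + y)/(-1/16 + J) (l(y, J) = (y - 44)/(J + 1/(-63 + 47)) = (-44 + y)/(J + 1/(-16)) = (-44 + y)/(J - 1/16) = (-44 + y)/(-1/16 + J))
D(a) = 49
√(l(18, 37) + D(58)) = √(16*(44 - 1*18)/(1 - 16*37) + 49) = √(16*(44 - 18)/(1 - 592) + 49) = √(16*26/(-591) + 49) = √(16*(-1/591)*26 + 49) = √(-416/591 + 49) = √(28543/591) = √16868913/591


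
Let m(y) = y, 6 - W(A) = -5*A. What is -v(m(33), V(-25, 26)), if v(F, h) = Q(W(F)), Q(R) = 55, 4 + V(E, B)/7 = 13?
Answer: -55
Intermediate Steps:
W(A) = 6 + 5*A (W(A) = 6 - (-5)*A = 6 + 5*A)
V(E, B) = 63 (V(E, B) = -28 + 7*13 = -28 + 91 = 63)
v(F, h) = 55
-v(m(33), V(-25, 26)) = -1*55 = -55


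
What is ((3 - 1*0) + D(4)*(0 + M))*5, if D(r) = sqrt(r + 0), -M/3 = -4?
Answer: 135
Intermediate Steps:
M = 12 (M = -3*(-4) = 12)
D(r) = sqrt(r)
((3 - 1*0) + D(4)*(0 + M))*5 = ((3 - 1*0) + sqrt(4)*(0 + 12))*5 = ((3 + 0) + 2*12)*5 = (3 + 24)*5 = 27*5 = 135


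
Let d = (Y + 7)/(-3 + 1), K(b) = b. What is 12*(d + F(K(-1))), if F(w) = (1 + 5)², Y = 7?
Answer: 348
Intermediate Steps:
F(w) = 36 (F(w) = 6² = 36)
d = -7 (d = (7 + 7)/(-3 + 1) = 14/(-2) = 14*(-½) = -7)
12*(d + F(K(-1))) = 12*(-7 + 36) = 12*29 = 348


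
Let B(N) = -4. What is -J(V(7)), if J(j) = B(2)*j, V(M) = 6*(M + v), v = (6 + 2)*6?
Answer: 1320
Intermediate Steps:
v = 48 (v = 8*6 = 48)
V(M) = 288 + 6*M (V(M) = 6*(M + 48) = 6*(48 + M) = 288 + 6*M)
J(j) = -4*j
-J(V(7)) = -(-4)*(288 + 6*7) = -(-4)*(288 + 42) = -(-4)*330 = -1*(-1320) = 1320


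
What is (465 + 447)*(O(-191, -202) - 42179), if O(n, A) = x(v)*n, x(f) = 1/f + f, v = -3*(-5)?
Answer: -205458704/5 ≈ -4.1092e+7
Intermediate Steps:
v = 15
x(f) = f + 1/f
O(n, A) = 226*n/15 (O(n, A) = (15 + 1/15)*n = 226*n/15)
(465 + 447)*(O(-191, -202) - 42179) = (465 + 447)*((226/15)*(-191) - 42179) = 912*(-43166/15 - 42179) = 912*(-675851/15) = -205458704/5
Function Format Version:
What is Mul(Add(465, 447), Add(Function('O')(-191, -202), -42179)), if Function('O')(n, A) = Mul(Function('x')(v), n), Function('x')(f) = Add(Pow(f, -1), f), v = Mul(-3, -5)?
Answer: Rational(-205458704, 5) ≈ -4.1092e+7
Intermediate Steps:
v = 15
Function('x')(f) = Add(f, Pow(f, -1))
Function('O')(n, A) = Mul(Rational(226, 15), n) (Function('O')(n, A) = Mul(Add(15, Pow(15, -1)), n) = Mul(Add(15, Rational(1, 15)), n) = Mul(Rational(226, 15), n))
Mul(Add(465, 447), Add(Function('O')(-191, -202), -42179)) = Mul(Add(465, 447), Add(Mul(Rational(226, 15), -191), -42179)) = Mul(912, Add(Rational(-43166, 15), -42179)) = Mul(912, Rational(-675851, 15)) = Rational(-205458704, 5)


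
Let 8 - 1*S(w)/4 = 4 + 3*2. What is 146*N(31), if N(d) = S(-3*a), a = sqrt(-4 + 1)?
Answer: -1168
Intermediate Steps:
a = I*sqrt(3) (a = sqrt(-3) = I*sqrt(3) ≈ 1.732*I)
S(w) = -8 (S(w) = 32 - 4*(4 + 3*2) = 32 - 4*(4 + 6) = 32 - 4*10 = 32 - 40 = -8)
N(d) = -8
146*N(31) = 146*(-8) = -1168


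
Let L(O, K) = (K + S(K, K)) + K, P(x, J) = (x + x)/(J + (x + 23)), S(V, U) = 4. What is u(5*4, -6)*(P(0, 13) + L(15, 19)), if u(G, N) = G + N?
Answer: 588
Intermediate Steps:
P(x, J) = 2*x/(23 + J + x) (P(x, J) = (2*x)/(J + (23 + x)) = (2*x)/(23 + J + x) = 2*x/(23 + J + x))
L(O, K) = 4 + 2*K (L(O, K) = (K + 4) + K = (4 + K) + K = 4 + 2*K)
u(5*4, -6)*(P(0, 13) + L(15, 19)) = (5*4 - 6)*(2*0/(23 + 13 + 0) + (4 + 2*19)) = (20 - 6)*(2*0/36 + (4 + 38)) = 14*(2*0*(1/36) + 42) = 14*(0 + 42) = 14*42 = 588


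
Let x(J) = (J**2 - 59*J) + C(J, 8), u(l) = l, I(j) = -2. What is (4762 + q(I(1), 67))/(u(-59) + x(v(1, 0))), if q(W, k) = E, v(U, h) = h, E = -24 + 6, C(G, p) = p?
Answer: -4744/51 ≈ -93.020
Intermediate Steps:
E = -18
q(W, k) = -18
x(J) = 8 + J**2 - 59*J (x(J) = (J**2 - 59*J) + 8 = 8 + J**2 - 59*J)
(4762 + q(I(1), 67))/(u(-59) + x(v(1, 0))) = (4762 - 18)/(-59 + (8 + 0**2 - 59*0)) = 4744/(-59 + (8 + 0 + 0)) = 4744/(-59 + 8) = 4744/(-51) = 4744*(-1/51) = -4744/51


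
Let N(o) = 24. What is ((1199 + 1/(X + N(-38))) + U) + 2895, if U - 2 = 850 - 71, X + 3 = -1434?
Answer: 6888374/1413 ≈ 4875.0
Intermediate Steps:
X = -1437 (X = -3 - 1434 = -1437)
U = 781 (U = 2 + (850 - 71) = 2 + 779 = 781)
((1199 + 1/(X + N(-38))) + U) + 2895 = ((1199 + 1/(-1437 + 24)) + 781) + 2895 = ((1199 + 1/(-1413)) + 781) + 2895 = ((1199 - 1/1413) + 781) + 2895 = (1694186/1413 + 781) + 2895 = 2797739/1413 + 2895 = 6888374/1413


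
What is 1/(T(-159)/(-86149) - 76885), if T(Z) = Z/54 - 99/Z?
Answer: -82186146/6318881832995 ≈ -1.3006e-5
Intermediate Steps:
T(Z) = -99/Z + Z/54 (T(Z) = Z*(1/54) - 99/Z = Z/54 - 99/Z = -99/Z + Z/54)
1/(T(-159)/(-86149) - 76885) = 1/((-99/(-159) + (1/54)*(-159))/(-86149) - 76885) = 1/((-99*(-1/159) - 53/18)*(-1/86149) - 76885) = 1/((33/53 - 53/18)*(-1/86149) - 76885) = 1/(-2215/954*(-1/86149) - 76885) = 1/(2215/82186146 - 76885) = 1/(-6318881832995/82186146) = -82186146/6318881832995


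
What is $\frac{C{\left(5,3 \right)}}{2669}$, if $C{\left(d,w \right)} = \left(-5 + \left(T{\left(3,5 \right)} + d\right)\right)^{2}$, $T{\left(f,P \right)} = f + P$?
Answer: $\frac{64}{2669} \approx 0.023979$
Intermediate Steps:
$T{\left(f,P \right)} = P + f$
$C{\left(d,w \right)} = \left(3 + d\right)^{2}$ ($C{\left(d,w \right)} = \left(-5 + \left(\left(5 + 3\right) + d\right)\right)^{2} = \left(-5 + \left(8 + d\right)\right)^{2} = \left(3 + d\right)^{2}$)
$\frac{C{\left(5,3 \right)}}{2669} = \frac{\left(3 + 5\right)^{2}}{2669} = \frac{8^{2}}{2669} = \frac{1}{2669} \cdot 64 = \frac{64}{2669}$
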